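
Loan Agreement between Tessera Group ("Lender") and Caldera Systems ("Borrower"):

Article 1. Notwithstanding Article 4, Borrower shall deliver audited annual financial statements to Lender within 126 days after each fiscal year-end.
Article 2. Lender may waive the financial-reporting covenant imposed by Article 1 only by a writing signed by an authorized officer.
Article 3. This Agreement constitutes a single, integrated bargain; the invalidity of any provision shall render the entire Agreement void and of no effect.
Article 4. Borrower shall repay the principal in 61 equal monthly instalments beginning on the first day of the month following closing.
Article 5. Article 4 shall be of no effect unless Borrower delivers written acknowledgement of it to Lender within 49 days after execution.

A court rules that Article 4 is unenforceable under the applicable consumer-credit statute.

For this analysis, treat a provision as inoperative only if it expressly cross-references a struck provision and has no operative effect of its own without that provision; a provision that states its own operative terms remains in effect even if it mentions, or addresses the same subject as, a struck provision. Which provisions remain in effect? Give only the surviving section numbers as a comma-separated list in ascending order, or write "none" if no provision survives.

Article 4 is struck. Article 5 operates only by reference to Article 4, so it falls with Article 4. Article 3 provides that the Agreement is not severable, so the invalidity of any one provision voids the entire Agreement. No provision of the Agreement survives.

none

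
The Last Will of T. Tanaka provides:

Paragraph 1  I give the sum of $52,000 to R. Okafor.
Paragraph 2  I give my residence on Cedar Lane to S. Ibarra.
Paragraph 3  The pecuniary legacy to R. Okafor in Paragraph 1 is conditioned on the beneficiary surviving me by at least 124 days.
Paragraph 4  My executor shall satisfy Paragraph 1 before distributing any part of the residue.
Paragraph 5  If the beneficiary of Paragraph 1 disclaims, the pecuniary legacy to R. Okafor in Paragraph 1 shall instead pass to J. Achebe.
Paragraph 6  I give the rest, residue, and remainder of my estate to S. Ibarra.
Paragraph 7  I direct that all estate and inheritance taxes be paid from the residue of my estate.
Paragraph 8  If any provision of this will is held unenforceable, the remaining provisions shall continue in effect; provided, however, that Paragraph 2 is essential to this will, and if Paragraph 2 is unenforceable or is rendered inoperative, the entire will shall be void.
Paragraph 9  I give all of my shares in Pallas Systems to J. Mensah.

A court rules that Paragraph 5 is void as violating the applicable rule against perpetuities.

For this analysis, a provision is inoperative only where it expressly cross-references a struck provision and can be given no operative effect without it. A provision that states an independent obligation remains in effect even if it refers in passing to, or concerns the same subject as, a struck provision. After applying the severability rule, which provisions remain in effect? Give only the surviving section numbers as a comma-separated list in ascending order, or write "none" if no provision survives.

1, 2, 3, 4, 6, 7, 8, 9

Paragraph 5 is struck. No other provision's operative terms depend on Paragraph 5. Paragraph 8 makes Paragraph 2 an essential term, but Paragraph 2 is unaffected, so the severability proviso in Paragraph 8 preserves the remaining provisions. The provisions still in force are Paragraph 1, Paragraph 2, Paragraph 3, Paragraph 4, Paragraph 6, Paragraph 7, Paragraph 8, and Paragraph 9.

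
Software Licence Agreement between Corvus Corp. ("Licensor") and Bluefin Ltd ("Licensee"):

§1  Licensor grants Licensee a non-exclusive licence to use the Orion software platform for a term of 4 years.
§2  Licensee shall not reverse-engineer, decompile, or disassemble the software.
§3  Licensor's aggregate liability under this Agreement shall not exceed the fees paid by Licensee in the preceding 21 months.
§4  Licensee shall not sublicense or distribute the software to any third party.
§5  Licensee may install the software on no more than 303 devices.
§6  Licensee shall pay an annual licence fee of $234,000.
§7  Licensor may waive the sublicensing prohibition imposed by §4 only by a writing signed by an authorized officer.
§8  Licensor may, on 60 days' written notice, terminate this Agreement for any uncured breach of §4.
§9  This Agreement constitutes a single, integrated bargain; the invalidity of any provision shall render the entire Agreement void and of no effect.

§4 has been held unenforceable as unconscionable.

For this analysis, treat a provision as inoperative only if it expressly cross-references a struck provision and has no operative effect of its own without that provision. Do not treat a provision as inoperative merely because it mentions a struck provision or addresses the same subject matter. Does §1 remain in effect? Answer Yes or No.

No

§4 is struck. §7 has no operative effect of its own apart from §4 and is therefore inoperative. §8 merely fixes the termination right for breach of §4; with §4 gone it has nothing to operate on and falls away. §9 provides that the Agreement is not severable, so the invalidity of any one provision voids the entire Agreement. No provision of the Agreement survives. §1 is among the inoperative provisions, so the answer is no.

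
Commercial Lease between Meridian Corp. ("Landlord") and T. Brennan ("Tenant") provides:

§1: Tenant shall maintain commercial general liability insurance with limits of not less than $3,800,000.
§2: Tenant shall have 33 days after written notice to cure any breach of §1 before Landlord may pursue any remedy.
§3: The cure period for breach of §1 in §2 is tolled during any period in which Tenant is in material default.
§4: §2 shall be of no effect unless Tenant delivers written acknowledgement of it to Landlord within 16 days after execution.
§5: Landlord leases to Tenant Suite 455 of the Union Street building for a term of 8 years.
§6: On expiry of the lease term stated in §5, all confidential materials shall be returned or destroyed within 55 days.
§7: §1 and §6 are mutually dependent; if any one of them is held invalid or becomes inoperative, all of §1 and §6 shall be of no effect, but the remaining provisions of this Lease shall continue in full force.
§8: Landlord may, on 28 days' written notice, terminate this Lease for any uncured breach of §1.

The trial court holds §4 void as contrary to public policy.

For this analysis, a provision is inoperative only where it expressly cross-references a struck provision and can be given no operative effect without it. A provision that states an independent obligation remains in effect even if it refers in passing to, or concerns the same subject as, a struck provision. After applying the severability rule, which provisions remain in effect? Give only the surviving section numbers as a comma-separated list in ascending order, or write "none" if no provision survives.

§4 is struck. Nothing else in the Lease is defined by reference to §4. §7 ties §1 and §6 together, but none of those is affected here; the remaining provisions continue in force under §7. That leaves §1, §2, §3, §5, §6, §7, and §8 in effect.

1, 2, 3, 5, 6, 7, 8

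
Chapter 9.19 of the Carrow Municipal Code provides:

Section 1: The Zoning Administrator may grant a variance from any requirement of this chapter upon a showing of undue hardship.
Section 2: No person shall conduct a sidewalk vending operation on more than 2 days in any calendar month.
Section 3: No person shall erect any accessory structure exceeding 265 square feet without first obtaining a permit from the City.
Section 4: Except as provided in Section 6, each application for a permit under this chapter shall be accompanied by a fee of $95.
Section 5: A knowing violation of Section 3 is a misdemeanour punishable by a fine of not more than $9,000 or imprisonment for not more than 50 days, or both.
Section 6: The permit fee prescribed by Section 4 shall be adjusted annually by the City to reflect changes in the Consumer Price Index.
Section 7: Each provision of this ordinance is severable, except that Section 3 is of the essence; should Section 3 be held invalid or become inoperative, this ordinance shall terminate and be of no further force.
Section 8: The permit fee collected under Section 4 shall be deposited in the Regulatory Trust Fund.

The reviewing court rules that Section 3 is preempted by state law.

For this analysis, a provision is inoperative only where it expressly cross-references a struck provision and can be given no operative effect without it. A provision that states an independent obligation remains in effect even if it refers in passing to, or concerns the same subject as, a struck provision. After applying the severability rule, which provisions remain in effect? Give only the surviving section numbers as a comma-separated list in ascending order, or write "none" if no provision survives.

Section 3 is struck. Section 5 merely fixes the criminal penalty for violating Section 3; with Section 3 gone it has nothing to operate on and falls away. Section 7 makes Section 3 an essential term, and Section 3 is the provision held invalid; under Section 7, the entire ordinance is therefore void. No provision of the ordinance survives.

none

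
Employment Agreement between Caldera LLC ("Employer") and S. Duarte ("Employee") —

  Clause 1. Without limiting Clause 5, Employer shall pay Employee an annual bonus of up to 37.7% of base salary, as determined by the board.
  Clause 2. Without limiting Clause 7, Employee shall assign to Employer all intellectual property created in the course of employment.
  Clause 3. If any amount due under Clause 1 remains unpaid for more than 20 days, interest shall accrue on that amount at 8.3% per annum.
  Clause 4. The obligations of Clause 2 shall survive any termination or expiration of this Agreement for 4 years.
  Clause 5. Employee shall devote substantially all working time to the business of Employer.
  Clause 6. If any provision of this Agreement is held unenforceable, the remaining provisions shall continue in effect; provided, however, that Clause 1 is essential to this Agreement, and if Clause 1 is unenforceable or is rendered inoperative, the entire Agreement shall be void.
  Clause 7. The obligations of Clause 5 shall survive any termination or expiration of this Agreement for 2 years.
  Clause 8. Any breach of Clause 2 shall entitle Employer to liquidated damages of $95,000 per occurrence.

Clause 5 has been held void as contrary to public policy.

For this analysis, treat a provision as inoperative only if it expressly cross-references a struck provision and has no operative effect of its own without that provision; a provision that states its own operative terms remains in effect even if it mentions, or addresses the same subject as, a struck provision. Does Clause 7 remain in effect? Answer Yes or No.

No

Clause 5 is struck. Clause 7 operates only by reference to Clause 5, so it falls with Clause 5. Although Clause 2 refers to Clause 7, its operative terms do not depend on Clause 7, so it remains in effect. Although Clause 1 refers to Clause 5, its operative terms do not depend on Clause 5, so it remains in effect. Clause 6 makes Clause 1 an essential term, but Clause 1 is unaffected, so the severability proviso in Clause 6 preserves the remaining provisions. Clause 1, Clause 2, Clause 3, Clause 4, Clause 6, and Clause 8 remain in effect. Clause 7 is among the inoperative provisions, so the answer is no.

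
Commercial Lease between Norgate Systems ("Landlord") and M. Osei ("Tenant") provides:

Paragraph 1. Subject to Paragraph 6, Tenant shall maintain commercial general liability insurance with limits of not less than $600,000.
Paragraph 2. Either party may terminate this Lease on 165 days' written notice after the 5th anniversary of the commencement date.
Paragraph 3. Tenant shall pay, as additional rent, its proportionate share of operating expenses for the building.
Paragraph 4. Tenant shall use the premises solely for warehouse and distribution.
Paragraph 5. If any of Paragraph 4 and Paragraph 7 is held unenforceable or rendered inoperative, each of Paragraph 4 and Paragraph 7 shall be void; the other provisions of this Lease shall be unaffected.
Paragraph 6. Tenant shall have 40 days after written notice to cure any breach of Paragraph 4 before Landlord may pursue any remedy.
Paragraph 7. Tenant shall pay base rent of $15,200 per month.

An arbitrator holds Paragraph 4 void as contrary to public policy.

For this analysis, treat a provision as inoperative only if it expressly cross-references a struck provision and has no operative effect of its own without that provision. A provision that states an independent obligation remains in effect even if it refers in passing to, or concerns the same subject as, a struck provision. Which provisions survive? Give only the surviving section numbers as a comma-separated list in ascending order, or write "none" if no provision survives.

1, 2, 3, 5

Paragraph 4 is struck. The only function of Paragraph 6 is the cure period for breach of Paragraph 4, so it cannot stand once Paragraph 4 is removed. Although Paragraph 1 refers to Paragraph 6, its operative terms do not depend on Paragraph 6, so it remains in effect. Paragraph 5 declares Paragraph 4 and Paragraph 7 mutually dependent; since one of them has fallen, all of them are of no effect. That brings down Paragraph 7 as well. The remainder continues in force under Paragraph 5. That leaves Paragraph 1, Paragraph 2, Paragraph 3, and Paragraph 5 in effect.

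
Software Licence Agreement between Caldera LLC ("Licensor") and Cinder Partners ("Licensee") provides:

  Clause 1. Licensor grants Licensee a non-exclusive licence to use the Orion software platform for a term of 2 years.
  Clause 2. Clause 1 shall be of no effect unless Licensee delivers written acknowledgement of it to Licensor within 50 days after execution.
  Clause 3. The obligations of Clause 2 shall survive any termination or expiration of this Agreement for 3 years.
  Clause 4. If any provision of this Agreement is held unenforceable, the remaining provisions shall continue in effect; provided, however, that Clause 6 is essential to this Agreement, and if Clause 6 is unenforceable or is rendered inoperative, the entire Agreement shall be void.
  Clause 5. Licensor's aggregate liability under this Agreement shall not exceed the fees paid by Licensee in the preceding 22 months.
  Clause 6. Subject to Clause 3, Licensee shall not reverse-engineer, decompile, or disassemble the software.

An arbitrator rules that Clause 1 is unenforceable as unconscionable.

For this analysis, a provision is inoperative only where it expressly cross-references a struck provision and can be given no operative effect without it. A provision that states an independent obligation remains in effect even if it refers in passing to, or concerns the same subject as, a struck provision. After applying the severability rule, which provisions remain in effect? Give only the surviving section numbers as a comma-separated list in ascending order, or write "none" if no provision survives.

Clause 1 is struck. The only function of Clause 2 is the acknowledgement condition for Clause 1, so it cannot stand once Clause 1 is removed. Clause 3 operates only by reference to Clause 2, so it falls with Clause 2. Clause 6 mentions Clause 3 but its own obligation stands independently of Clause 3, so Clause 6 is not affected. Clause 4 makes Clause 6 an essential term, but Clause 6 is unaffected, so the severability proviso in Clause 4 preserves the remaining provisions. Clause 4, Clause 5, and Clause 6 remain in effect.

4, 5, 6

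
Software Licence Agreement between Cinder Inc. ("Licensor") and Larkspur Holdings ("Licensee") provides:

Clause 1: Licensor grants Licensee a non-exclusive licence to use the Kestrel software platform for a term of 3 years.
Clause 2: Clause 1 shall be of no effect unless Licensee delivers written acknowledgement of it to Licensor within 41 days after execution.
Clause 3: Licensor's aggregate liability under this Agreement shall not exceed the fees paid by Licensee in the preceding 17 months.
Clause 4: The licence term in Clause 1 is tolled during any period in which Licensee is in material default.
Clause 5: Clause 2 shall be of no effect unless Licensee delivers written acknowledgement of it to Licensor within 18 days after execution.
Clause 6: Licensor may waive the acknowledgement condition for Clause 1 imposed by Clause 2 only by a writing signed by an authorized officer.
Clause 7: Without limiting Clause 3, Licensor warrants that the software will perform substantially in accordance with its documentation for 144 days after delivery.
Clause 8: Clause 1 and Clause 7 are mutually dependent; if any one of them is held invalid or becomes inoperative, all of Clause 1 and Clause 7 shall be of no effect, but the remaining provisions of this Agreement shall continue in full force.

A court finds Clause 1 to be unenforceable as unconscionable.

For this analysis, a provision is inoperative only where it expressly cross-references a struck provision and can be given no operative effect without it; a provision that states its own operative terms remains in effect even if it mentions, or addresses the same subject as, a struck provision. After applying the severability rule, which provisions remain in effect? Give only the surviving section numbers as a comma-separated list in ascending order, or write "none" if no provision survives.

3, 8

Clause 1 is struck. The only function of Clause 2 is the acknowledgement condition for Clause 1, so it cannot stand once Clause 1 is removed. Clause 4 has no operative effect of its own apart from Clause 1 and is therefore inoperative. Clause 5 merely fixes the acknowledgement condition for Clause 2; with Clause 2 gone it has nothing to operate on and falls away. The only function of Clause 6 is the waiver condition for Clause 2, so it cannot stand once Clause 2 is removed. Clause 8 declares Clause 1 and Clause 7 mutually dependent; since one of them has fallen, all of them are of no effect. That brings down Clause 7 as well. The remainder continues in force under Clause 8. That leaves Clause 3 and Clause 8 in effect.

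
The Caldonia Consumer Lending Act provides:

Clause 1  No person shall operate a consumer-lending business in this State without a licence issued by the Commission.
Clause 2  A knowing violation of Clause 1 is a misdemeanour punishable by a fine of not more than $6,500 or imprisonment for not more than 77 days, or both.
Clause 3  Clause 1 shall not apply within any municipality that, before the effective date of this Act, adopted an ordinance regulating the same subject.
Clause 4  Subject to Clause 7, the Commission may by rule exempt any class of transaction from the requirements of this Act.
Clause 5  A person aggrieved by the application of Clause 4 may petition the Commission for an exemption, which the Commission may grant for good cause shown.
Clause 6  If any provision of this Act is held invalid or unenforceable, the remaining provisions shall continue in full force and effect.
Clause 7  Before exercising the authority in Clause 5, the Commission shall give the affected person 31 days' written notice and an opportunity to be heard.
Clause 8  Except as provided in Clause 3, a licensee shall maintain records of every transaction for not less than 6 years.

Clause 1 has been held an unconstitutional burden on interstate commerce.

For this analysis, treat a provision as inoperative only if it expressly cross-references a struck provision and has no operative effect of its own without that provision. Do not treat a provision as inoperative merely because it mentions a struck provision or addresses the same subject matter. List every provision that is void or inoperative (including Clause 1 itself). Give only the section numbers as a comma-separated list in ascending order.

1, 2, 3

Clause 1 is struck. Clause 2 operates only by reference to Clause 1, so it falls with Clause 1. Clause 3 operates only by reference to Clause 1, so it falls with Clause 1. Clause 8 mentions Clause 3 but its own obligation stands independently of Clause 3, so Clause 8 is not affected. Under the severability clause in Clause 6, the remaining provisions continue in force. That leaves Clause 4, Clause 5, Clause 6, Clause 7, and Clause 8 in effect.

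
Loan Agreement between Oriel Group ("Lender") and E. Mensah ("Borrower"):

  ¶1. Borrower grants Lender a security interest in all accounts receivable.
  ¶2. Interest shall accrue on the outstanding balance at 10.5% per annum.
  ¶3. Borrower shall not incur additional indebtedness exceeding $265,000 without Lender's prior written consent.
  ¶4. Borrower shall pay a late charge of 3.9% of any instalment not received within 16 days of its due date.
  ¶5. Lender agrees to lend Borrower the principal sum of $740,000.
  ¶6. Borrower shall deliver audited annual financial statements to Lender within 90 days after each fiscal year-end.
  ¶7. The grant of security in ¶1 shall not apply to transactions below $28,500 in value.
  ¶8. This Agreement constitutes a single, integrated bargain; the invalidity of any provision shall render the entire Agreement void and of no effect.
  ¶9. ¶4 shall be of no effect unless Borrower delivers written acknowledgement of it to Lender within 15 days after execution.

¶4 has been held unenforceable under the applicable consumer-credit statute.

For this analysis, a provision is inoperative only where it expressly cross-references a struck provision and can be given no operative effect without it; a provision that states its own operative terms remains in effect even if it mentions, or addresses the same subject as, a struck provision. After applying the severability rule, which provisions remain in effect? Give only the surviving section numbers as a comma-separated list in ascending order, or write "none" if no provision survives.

¶4 is struck. ¶9 operates only by reference to ¶4, so it falls with ¶4. ¶8 provides that the Agreement is not severable, so the invalidity of any one provision voids the entire Agreement. No provision of the Agreement survives.

none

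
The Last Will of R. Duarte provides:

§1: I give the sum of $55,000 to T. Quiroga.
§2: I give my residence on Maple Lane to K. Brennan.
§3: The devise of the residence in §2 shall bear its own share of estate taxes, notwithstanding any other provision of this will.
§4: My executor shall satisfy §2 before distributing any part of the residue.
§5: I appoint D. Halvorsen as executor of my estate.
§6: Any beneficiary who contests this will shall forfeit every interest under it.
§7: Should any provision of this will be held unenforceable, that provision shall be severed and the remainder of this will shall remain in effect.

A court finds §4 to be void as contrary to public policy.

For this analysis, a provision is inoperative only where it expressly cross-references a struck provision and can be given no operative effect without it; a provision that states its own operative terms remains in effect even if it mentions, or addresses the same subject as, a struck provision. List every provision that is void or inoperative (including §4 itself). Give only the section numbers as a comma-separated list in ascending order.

4

§4 is struck. No other provision's operative terms depend on §4. §7 is a severability clause and preserves every provision that can still be given independent effect. The provisions still in force are §1, §2, §3, §5, §6, and §7.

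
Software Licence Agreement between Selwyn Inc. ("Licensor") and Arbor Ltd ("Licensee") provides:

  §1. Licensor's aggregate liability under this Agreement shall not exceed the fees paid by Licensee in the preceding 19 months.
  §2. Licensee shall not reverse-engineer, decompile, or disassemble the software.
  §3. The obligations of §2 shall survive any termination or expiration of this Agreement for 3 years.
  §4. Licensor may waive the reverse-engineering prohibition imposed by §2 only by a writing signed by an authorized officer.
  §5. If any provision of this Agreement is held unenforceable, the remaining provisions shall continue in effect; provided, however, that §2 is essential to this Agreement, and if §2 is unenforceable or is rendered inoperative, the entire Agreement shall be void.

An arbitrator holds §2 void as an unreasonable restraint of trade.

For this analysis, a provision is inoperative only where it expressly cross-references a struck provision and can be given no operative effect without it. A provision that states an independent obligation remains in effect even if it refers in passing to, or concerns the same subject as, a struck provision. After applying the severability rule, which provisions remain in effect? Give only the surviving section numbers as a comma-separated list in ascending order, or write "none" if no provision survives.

§2 is struck. §3 has no operative effect of its own apart from §2 and is therefore inoperative. The only function of §4 is the waiver condition for §2, so it cannot stand once §2 is removed. §5 makes §2 an essential term, and §2 is the provision held invalid; under §5, the entire Agreement is therefore void. No provision of the Agreement survives.

none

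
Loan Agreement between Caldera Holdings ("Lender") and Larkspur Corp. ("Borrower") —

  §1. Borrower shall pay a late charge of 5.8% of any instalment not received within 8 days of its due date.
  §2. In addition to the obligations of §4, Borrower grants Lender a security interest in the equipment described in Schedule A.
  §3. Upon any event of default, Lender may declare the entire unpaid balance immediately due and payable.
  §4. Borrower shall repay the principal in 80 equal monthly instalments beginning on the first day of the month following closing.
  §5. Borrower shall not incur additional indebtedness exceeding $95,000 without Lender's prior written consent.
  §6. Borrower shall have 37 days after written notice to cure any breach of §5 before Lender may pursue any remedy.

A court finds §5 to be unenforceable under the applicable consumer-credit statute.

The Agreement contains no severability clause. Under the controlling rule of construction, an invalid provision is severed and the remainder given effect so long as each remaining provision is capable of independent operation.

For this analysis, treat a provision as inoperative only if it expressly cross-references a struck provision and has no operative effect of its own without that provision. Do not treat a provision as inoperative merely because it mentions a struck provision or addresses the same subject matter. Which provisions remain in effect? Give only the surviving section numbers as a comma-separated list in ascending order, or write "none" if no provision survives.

1, 2, 3, 4

§5 is struck. §6 has no operative effect of its own apart from §5 and is therefore inoperative. Under the stated default rule, only provisions that cannot operate independently fall away; the rest are enforced. §1, §2, §3, and §4 remain in effect.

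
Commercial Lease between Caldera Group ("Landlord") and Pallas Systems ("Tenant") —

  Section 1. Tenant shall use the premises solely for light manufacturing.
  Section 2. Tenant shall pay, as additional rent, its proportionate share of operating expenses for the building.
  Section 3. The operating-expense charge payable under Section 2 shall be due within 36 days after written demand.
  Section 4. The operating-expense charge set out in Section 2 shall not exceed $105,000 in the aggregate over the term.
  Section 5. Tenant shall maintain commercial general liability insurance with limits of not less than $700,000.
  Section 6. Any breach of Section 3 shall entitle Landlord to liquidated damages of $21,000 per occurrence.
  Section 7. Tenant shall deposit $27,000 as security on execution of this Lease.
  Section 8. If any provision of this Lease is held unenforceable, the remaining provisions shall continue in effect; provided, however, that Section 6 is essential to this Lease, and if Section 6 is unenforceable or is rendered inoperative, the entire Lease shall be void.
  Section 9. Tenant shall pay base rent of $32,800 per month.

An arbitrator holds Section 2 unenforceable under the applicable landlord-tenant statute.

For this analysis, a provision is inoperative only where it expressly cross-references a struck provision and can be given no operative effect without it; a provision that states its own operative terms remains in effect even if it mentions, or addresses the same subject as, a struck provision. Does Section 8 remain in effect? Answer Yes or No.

Section 2 is struck. The whole of Section 3 is the payment deadline for the operating-expense charge, defined by reference to Section 2, so Section 3 cannot stand once Section 2 is removed. The whole of Section 4 is the aggregate cap on the operating-expense charge, defined by reference to Section 2, so Section 4 cannot stand once Section 2 is removed. Section 6 operates only by reference to Section 3, so it falls with Section 3. Section 8 makes Section 6 an essential term, and Section 6 has been rendered inoperative by the cascade; under Section 8, the entire Lease is therefore void. No provision of the Lease survives. Section 8 is among the inoperative provisions, so the answer is no.

No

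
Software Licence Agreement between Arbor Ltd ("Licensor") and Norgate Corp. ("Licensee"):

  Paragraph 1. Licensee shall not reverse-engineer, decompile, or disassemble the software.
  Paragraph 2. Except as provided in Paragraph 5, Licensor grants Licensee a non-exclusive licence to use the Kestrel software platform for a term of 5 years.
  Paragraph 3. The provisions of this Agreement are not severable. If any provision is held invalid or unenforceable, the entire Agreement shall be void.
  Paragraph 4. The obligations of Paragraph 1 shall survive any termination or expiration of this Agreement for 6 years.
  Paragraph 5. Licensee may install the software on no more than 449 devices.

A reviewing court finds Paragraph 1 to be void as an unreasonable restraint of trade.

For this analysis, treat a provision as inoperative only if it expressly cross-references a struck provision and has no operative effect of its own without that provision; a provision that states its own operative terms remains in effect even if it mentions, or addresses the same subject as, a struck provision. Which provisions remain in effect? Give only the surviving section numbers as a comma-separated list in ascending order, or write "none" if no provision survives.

none

Paragraph 1 is struck. Paragraph 4 operates only by reference to Paragraph 1, so it falls with Paragraph 1. Paragraph 3 provides that the Agreement is not severable, so the invalidity of any one provision voids the entire Agreement. No provision of the Agreement survives.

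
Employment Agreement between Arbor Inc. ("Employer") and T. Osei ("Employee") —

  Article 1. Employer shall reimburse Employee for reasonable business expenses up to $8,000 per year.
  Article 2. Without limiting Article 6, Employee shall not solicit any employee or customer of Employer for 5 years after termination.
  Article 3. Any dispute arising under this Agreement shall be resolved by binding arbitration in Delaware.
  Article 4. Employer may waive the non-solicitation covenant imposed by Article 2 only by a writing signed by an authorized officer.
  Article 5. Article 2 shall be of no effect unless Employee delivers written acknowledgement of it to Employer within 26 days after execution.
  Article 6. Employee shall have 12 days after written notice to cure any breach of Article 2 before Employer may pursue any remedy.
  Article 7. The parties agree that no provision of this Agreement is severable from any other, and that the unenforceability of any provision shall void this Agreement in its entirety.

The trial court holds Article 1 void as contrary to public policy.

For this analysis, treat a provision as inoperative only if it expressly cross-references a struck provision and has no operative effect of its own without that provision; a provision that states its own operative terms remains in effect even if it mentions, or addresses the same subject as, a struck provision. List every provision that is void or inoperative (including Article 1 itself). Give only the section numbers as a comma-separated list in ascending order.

Article 1 is struck. No other provision's operative terms depend on Article 1. Article 7 provides that the Agreement is not severable, so the invalidity of any one provision voids the entire Agreement. No provision of the Agreement survives.

1, 2, 3, 4, 5, 6, 7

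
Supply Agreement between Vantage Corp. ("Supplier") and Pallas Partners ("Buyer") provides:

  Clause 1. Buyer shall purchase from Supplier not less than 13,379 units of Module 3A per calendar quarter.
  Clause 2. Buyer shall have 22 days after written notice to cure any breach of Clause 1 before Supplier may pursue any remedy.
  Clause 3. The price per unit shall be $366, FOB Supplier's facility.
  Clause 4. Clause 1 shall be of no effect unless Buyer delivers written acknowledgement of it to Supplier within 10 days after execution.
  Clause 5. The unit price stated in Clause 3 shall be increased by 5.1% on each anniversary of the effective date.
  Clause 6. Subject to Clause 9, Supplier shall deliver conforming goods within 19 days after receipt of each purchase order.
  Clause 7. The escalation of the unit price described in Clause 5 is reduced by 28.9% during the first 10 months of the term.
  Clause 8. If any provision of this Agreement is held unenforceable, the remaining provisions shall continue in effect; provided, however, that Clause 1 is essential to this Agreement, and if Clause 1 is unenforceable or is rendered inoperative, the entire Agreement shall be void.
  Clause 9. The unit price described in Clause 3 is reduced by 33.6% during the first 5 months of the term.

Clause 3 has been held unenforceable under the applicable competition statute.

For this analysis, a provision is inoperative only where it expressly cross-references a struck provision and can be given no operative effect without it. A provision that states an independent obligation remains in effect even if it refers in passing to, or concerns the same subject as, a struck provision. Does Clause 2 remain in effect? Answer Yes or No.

Clause 3 is struck. The whole of Clause 5 is the escalation of the unit price, defined by reference to Clause 3, so Clause 5 cannot stand once Clause 3 is removed. The whole of Clause 9 is the introductory reduction to the unit price, defined by reference to Clause 3, so Clause 9 cannot stand once Clause 3 is removed. Clause 7 has no operative effect of its own apart from Clause 5 and is therefore inoperative. Clause 6 mentions Clause 9 but its own obligation stands independently of Clause 9, so Clause 6 is not affected. Clause 8 makes Clause 1 an essential term, but Clause 1 is unaffected, so the severability proviso in Clause 8 preserves the remaining provisions. That leaves Clause 1, Clause 2, Clause 4, Clause 6, and Clause 8 in effect. Clause 2 is among the surviving provisions, so the answer is yes.

Yes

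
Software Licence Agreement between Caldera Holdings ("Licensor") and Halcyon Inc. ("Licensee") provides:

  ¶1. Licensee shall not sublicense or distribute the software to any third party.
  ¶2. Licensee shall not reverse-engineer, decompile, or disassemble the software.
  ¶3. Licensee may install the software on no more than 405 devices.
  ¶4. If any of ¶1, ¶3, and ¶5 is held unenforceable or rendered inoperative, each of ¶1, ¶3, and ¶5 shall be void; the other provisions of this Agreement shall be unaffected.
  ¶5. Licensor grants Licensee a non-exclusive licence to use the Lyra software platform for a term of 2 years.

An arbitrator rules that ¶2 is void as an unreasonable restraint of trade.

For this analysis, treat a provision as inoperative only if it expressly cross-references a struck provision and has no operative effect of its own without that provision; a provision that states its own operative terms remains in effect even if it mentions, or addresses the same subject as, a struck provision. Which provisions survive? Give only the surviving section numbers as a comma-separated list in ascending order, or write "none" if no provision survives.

1, 3, 4, 5

¶2 is struck. Nothing else in the Agreement is defined by reference to ¶2. ¶4 ties ¶1, ¶3, and ¶5 together, but none of those is affected here; the remaining provisions continue in force under ¶4. The provisions still in force are ¶1, ¶3, ¶4, and ¶5.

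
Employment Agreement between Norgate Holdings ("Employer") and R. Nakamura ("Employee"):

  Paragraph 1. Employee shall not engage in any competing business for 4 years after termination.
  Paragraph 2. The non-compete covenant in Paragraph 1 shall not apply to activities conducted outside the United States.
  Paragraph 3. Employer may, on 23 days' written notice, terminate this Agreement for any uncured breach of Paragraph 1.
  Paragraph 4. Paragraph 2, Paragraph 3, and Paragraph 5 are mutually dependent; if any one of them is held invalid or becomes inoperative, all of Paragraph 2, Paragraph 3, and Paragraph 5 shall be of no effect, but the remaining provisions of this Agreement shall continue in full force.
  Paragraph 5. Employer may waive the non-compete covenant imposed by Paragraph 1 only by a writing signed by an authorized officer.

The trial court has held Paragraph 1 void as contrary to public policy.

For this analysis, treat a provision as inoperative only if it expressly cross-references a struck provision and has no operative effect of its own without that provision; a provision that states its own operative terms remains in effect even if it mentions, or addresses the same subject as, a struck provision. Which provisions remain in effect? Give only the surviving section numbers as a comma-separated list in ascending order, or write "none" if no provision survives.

Paragraph 1 is struck. The whole of Paragraph 2 is the carve-out from the non-compete covenant, defined by reference to Paragraph 1, so Paragraph 2 cannot stand once Paragraph 1 is removed. Paragraph 3 operates only by reference to Paragraph 1, so it falls with Paragraph 1. Paragraph 5 merely fixes the waiver condition for Paragraph 1; with Paragraph 1 gone it has nothing to operate on and falls away. Paragraph 4 declares Paragraph 2, Paragraph 3, and Paragraph 5 mutually dependent; since one of them has fallen, all of them are of no effect. The remainder continues in force under Paragraph 4. Only Paragraph 4 remains in effect.

4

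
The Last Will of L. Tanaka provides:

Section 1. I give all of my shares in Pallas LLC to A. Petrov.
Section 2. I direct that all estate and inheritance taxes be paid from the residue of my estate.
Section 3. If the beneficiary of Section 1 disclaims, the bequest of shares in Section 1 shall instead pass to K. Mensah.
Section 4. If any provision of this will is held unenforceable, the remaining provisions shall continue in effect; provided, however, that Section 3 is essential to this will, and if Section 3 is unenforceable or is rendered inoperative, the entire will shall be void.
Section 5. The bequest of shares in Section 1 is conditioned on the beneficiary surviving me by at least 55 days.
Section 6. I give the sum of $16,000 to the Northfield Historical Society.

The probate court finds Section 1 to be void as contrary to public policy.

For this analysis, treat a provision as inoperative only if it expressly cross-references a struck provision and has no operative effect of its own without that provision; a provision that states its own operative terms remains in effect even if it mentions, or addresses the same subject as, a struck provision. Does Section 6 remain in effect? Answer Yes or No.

No

Section 1 is struck. Section 3 operates only by reference to Section 1, so it falls with Section 1. Section 5 merely fixes the survivorship condition on Section 1; with Section 1 gone it has nothing to operate on and falls away. Section 4 makes Section 3 an essential term, and Section 3 has been rendered inoperative by the cascade; under Section 4, the entire will is therefore void. No provision of the will survives. Section 6 is among the inoperative provisions, so the answer is no.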